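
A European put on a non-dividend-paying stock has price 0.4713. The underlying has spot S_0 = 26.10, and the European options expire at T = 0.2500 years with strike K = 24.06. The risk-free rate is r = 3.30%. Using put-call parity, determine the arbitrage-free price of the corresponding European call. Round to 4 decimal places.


Put-call parity: C - P = S_0 * exp(-qT) - K * exp(-rT).
S_0 * exp(-qT) = 26.1000 * 1.00000000 = 26.10000000
K * exp(-rT) = 24.0600 * 0.99178394 = 23.86232154
C = P + S*exp(-qT) - K*exp(-rT)
C = 0.4713 + 26.10000000 - 23.86232154 = 2.7090

Answer: Call price = 2.7090


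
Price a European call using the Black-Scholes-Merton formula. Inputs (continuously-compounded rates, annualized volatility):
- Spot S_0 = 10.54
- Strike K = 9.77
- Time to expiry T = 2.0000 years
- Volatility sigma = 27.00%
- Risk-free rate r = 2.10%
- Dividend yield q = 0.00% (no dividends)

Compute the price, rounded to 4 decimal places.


d1 = (ln(S/K) + (r - q + 0.5*sigma^2) * T) / (sigma * sqrt(T)) = 0.49958686
d2 = d1 - sigma * sqrt(T) = 0.11774919
exp(-rT) = 0.95886978; exp(-qT) = 1.00000000
C = S_0 * exp(-qT) * N(d1) - K * exp(-rT) * N(d2)
N(d1) = 0.69131699; N(d2) = 0.54686681
C = 10.5400 * 1.00000000 * 0.69131699 - 9.7700 * 0.95886978 * 0.54686681 = 2.1633

Answer: Price = 2.1633


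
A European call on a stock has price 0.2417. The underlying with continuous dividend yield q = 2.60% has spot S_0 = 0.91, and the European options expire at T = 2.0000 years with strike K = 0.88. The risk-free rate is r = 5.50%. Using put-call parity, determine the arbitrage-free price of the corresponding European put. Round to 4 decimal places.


Put-call parity: C - P = S_0 * exp(-qT) - K * exp(-rT).
S_0 * exp(-qT) = 0.9100 * 0.94932887 = 0.86388927
K * exp(-rT) = 0.8800 * 0.89583414 = 0.78833404
P = C - S*exp(-qT) + K*exp(-rT)
P = 0.2417 - 0.86388927 + 0.78833404 = 0.1661

Answer: Put price = 0.1661


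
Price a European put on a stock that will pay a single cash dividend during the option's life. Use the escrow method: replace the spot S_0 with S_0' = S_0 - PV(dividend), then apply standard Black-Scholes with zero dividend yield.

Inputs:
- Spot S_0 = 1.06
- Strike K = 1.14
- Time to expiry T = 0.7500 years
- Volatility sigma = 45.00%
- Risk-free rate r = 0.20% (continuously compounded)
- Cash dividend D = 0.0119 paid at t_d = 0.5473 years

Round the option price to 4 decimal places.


Answer: Price = 0.2177

Derivation:
PV(D) = D * exp(-r * t_d) = 0.0119 * 0.99890600 = 0.01188698
S_0' = S_0 - PV(D) = 1.0600 - 0.01188698 = 1.04811302
d1 = (ln(S_0'/K) + (r + sigma^2/2)*T) / (sigma*sqrt(T)) = -0.01693391
d2 = d1 - sigma*sqrt(T) = -0.40664535
exp(-rT) = 0.99850112
N(-d1) = 0.50675533; N(-d2) = 0.65786576
P = K * exp(-rT) * N(-d2) - S_0' * N(-d1) = 1.1400 * 0.99850112 * 0.65786576 - 1.04811302 * 0.50675533 = 0.2177


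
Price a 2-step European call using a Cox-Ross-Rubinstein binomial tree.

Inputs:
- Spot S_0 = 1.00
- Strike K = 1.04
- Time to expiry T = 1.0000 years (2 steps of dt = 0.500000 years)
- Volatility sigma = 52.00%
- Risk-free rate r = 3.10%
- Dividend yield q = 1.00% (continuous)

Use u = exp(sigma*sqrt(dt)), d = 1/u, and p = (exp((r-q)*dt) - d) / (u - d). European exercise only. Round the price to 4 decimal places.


Answer: Price = V(0,0) = 0.1816

Derivation:
dt = T/N = 0.500000
u = exp(sigma*sqrt(dt)) = 1.444402; d = 1/u = 0.692328
p = (exp((r-q)*dt) - d) / (u - d) = 0.423133
Discount per step: exp(-r*dt) = 0.984620
Stock lattice S(k, i) with i counting down-moves:
  k=0: S(0,0) = 1.0000
  k=1: S(1,0) = 1.4444; S(1,1) = 0.6923
  k=2: S(2,0) = 2.0863; S(2,1) = 1.0000; S(2,2) = 0.4793
Terminal payoffs V(N, i) = max(S_T - K, 0):
  V(2,0) = 1.046298; V(2,1) = 0.000000; V(2,2) = 0.000000
Backward induction: V(k, i) = exp(-r*dt) * [p * V(k+1, i) + (1-p) * V(k+1, i+1)].
  V(1,0) = exp(-r*dt) * [p*1.046298 + (1-p)*0.000000] = 0.435914
  V(1,1) = exp(-r*dt) * [p*0.000000 + (1-p)*0.000000] = 0.000000
  V(0,0) = exp(-r*dt) * [p*0.435914 + (1-p)*0.000000] = 0.181613


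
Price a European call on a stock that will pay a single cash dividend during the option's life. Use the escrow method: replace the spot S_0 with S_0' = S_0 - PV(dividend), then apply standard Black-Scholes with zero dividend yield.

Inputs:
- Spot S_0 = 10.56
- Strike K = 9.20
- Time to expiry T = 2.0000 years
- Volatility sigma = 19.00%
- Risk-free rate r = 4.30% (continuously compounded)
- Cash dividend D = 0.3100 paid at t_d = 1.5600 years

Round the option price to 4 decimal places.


PV(D) = D * exp(-r * t_d) = 0.3100 * 0.93512039 = 0.28988732
S_0' = S_0 - PV(D) = 10.5600 - 0.28988732 = 10.27011268
d1 = (ln(S_0'/K) + (r + sigma^2/2)*T) / (sigma*sqrt(T)) = 0.86391520
d2 = d1 - sigma*sqrt(T) = 0.59521462
exp(-rT) = 0.91759423
N(d1) = 0.80618276; N(d2) = 0.72414999
C = S_0' * N(d1) - K * exp(-rT) * N(d2) = 10.27011268 * 0.80618276 - 9.2000 * 0.91759423 * 0.72414999 = 2.1664

Answer: Price = 2.1664


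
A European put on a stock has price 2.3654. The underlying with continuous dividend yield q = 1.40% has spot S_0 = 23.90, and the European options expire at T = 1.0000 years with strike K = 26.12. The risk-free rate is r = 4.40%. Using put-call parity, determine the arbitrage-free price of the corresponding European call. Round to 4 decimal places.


Answer: Call price = 0.9375

Derivation:
Put-call parity: C - P = S_0 * exp(-qT) - K * exp(-rT).
S_0 * exp(-qT) = 23.9000 * 0.98609754 = 23.56773131
K * exp(-rT) = 26.1200 * 0.95695396 = 24.99563737
C = P + S*exp(-qT) - K*exp(-rT)
C = 2.3654 + 23.56773131 - 24.99563737 = 0.9375


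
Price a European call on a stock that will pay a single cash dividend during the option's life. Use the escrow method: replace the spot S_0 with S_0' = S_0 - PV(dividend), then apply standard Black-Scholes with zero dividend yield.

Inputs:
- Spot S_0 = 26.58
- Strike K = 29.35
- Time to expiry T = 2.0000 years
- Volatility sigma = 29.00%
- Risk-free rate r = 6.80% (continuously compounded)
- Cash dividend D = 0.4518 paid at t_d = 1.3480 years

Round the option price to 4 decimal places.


PV(D) = D * exp(-r * t_d) = 0.4518 * 0.91241167 = 0.41222759
S_0' = S_0 - PV(D) = 26.5800 - 0.41222759 = 26.16777241
d1 = (ln(S_0'/K) + (r + sigma^2/2)*T) / (sigma*sqrt(T)) = 0.25684080
d2 = d1 - sigma*sqrt(T) = -0.15328113
exp(-rT) = 0.87284263
N(d1) = 0.60134916; N(d2) = 0.43908829
C = S_0' * N(d1) - K * exp(-rT) * N(d2) = 26.16777241 * 0.60134916 - 29.3500 * 0.87284263 * 0.43908829 = 4.4874

Answer: Price = 4.4874


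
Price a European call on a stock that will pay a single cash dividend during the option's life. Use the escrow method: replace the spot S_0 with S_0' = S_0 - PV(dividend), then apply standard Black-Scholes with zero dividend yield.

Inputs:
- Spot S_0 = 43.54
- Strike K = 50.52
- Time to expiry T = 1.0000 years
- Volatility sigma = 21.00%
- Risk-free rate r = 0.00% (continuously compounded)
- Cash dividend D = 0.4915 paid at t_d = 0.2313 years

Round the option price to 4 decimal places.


PV(D) = D * exp(-r * t_d) = 0.4915 * 1.00000000 = 0.49150000
S_0' = S_0 - PV(D) = 43.5400 - 0.49150000 = 43.04850000
d1 = (ln(S_0'/K) + (r + sigma^2/2)*T) / (sigma*sqrt(T)) = -0.65710434
d2 = d1 - sigma*sqrt(T) = -0.86710434
exp(-rT) = 1.00000000
N(d1) = 0.25555692; N(d2) = 0.19294242
C = S_0' * N(d1) - K * exp(-rT) * N(d2) = 43.04850000 * 0.25555692 - 50.5200 * 1.00000000 * 0.19294242 = 1.2539

Answer: Price = 1.2539


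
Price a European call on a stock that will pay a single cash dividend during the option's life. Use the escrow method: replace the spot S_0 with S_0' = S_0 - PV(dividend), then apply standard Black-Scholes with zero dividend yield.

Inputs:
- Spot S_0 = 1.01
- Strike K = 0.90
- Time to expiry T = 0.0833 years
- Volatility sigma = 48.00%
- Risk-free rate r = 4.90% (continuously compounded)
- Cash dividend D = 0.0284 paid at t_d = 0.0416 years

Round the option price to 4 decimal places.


PV(D) = D * exp(-r * t_d) = 0.0284 * 0.99796368 = 0.02834217
S_0' = S_0 - PV(D) = 1.0100 - 0.02834217 = 0.98165783
d1 = (ln(S_0'/K) + (r + sigma^2/2)*T) / (sigma*sqrt(T)) = 0.72562836
d2 = d1 - sigma*sqrt(T) = 0.58709201
exp(-rT) = 0.99592662
N(d1) = 0.76596669; N(d2) = 0.72142904
C = S_0' * N(d1) - K * exp(-rT) * N(d2) = 0.98165783 * 0.76596669 - 0.9000 * 0.99592662 * 0.72142904 = 0.1053

Answer: Price = 0.1053


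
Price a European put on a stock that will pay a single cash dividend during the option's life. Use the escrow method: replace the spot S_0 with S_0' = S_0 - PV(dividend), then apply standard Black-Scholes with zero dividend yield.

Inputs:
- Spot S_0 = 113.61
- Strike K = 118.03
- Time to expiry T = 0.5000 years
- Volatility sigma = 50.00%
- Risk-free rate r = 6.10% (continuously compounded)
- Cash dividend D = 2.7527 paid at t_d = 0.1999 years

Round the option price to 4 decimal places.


PV(D) = D * exp(-r * t_d) = 2.7527 * 0.98788014 = 2.71933767
S_0' = S_0 - PV(D) = 113.6100 - 2.71933767 = 110.89066233
d1 = (ln(S_0'/K) + (r + sigma^2/2)*T) / (sigma*sqrt(T)) = 0.08656645
d2 = d1 - sigma*sqrt(T) = -0.26698694
exp(-rT) = 0.96996043
N(-d1) = 0.46550807; N(-d2) = 0.60526039
P = K * exp(-rT) * N(-d2) - S_0' * N(-d1) = 118.0300 * 0.96996043 * 0.60526039 - 110.89066233 * 0.46550807 = 17.6724

Answer: Price = 17.6724


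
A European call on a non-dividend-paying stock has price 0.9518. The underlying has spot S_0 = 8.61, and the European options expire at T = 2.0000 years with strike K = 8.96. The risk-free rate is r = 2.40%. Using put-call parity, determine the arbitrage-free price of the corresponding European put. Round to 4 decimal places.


Put-call parity: C - P = S_0 * exp(-qT) - K * exp(-rT).
S_0 * exp(-qT) = 8.6100 * 1.00000000 = 8.61000000
K * exp(-rT) = 8.9600 * 0.95313379 = 8.54007873
P = C - S*exp(-qT) + K*exp(-rT)
P = 0.9518 - 8.61000000 + 8.54007873 = 0.8819

Answer: Put price = 0.8819


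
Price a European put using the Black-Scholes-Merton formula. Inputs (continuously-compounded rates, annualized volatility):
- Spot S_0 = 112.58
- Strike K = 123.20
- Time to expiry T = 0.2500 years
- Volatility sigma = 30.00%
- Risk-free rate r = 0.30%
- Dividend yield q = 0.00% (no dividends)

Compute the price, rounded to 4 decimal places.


d1 = (ln(S/K) + (r - q + 0.5*sigma^2) * T) / (sigma * sqrt(T)) = -0.52096647
d2 = d1 - sigma * sqrt(T) = -0.67096647
exp(-rT) = 0.99925028; exp(-qT) = 1.00000000
P = K * exp(-rT) * N(-d2) - S_0 * exp(-qT) * N(-d1)
N(-d1) = 0.69880494; N(-d2) = 0.74887906
P = 123.2000 * 0.99925028 * 0.74887906 - 112.5800 * 1.00000000 * 0.69880494 = 13.5213

Answer: Price = 13.5213


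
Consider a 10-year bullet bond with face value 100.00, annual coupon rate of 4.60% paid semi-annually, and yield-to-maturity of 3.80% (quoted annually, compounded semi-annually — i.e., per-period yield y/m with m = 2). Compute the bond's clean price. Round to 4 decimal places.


Coupon per period c = face * coupon_rate / m = 2.300000
Periods per year m = 2; per-period yield y/m = 0.019000
Number of cashflows N = 20
Cashflows (t years, CF_t, discount factor 1/(1+y/m)^(m*t), PV):
  t = 0.5000: CF_t = 2.300000, DF = 0.981354, PV = 2.257115
  t = 1.0000: CF_t = 2.300000, DF = 0.963056, PV = 2.215029
  t = 1.5000: CF_t = 2.300000, DF = 0.945099, PV = 2.173728
  t = 2.0000: CF_t = 2.300000, DF = 0.927477, PV = 2.133198
  t = 2.5000: CF_t = 2.300000, DF = 0.910184, PV = 2.093423
  t = 3.0000: CF_t = 2.300000, DF = 0.893213, PV = 2.054389
  t = 3.5000: CF_t = 2.300000, DF = 0.876558, PV = 2.016084
  t = 4.0000: CF_t = 2.300000, DF = 0.860214, PV = 1.978492
  t = 4.5000: CF_t = 2.300000, DF = 0.844175, PV = 1.941602
  t = 5.0000: CF_t = 2.300000, DF = 0.828434, PV = 1.905399
  t = 5.5000: CF_t = 2.300000, DF = 0.812988, PV = 1.869872
  t = 6.0000: CF_t = 2.300000, DF = 0.797829, PV = 1.835007
  t = 6.5000: CF_t = 2.300000, DF = 0.782953, PV = 1.800792
  t = 7.0000: CF_t = 2.300000, DF = 0.768354, PV = 1.767214
  t = 7.5000: CF_t = 2.300000, DF = 0.754028, PV = 1.734263
  t = 8.0000: CF_t = 2.300000, DF = 0.739968, PV = 1.701927
  t = 8.5000: CF_t = 2.300000, DF = 0.726171, PV = 1.670193
  t = 9.0000: CF_t = 2.300000, DF = 0.712631, PV = 1.639051
  t = 9.5000: CF_t = 2.300000, DF = 0.699343, PV = 1.608490
  t = 10.0000: CF_t = 102.300000, DF = 0.686304, PV = 70.208865
Price P = sum_t PV_t = 106.604133

Answer: Price = 106.6041


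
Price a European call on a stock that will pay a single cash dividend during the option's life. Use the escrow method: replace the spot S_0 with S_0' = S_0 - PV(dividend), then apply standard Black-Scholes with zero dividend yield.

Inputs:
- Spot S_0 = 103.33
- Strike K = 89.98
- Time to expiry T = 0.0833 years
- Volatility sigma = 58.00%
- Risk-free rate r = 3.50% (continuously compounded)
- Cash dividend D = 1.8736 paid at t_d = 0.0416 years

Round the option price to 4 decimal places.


Answer: Price = 13.8877

Derivation:
PV(D) = D * exp(-r * t_d) = 1.8736 * 0.99854506 = 1.87087402
S_0' = S_0 - PV(D) = 103.3300 - 1.87087402 = 101.45912598
d1 = (ln(S_0'/K) + (r + sigma^2/2)*T) / (sigma*sqrt(T)) = 0.81837944
d2 = d1 - sigma*sqrt(T) = 0.65098135
exp(-rT) = 0.99708875
N(d1) = 0.79342972; N(d2) = 0.74247074
C = S_0' * N(d1) - K * exp(-rT) * N(d2) = 101.45912598 * 0.79342972 - 89.9800 * 0.99708875 * 0.74247074 = 13.8877


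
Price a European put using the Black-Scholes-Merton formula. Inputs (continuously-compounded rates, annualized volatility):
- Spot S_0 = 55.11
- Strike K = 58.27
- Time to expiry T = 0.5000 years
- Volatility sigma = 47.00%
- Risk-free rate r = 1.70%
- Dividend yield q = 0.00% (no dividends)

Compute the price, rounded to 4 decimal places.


Answer: Price = 8.8571

Derivation:
d1 = (ln(S/K) + (r - q + 0.5*sigma^2) * T) / (sigma * sqrt(T)) = 0.02397786
d2 = d1 - sigma * sqrt(T) = -0.30836233
exp(-rT) = 0.99153602; exp(-qT) = 1.00000000
P = K * exp(-rT) * N(-d2) - S_0 * exp(-qT) * N(-d1)
N(-d1) = 0.49043513; N(-d2) = 0.62109668
P = 58.2700 * 0.99153602 * 0.62109668 - 55.1100 * 1.00000000 * 0.49043513 = 8.8571


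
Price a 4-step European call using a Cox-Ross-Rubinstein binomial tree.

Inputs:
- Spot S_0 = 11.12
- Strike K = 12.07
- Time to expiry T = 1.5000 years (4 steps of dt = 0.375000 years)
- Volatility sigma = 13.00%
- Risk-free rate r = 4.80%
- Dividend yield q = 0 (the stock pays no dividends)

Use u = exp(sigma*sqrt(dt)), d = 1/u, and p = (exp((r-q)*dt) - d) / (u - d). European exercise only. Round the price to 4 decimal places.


Answer: Price = V(0,0) = 0.6802

Derivation:
dt = T/N = 0.375000
u = exp(sigma*sqrt(dt)) = 1.082863; d = 1/u = 0.923478
p = (exp((r-q)*dt) - d) / (u - d) = 0.594065
Discount per step: exp(-r*dt) = 0.982161
Stock lattice S(k, i) with i counting down-moves:
  k=0: S(0,0) = 11.1200
  k=1: S(1,0) = 12.0414; S(1,1) = 10.2691
  k=2: S(2,0) = 13.0392; S(2,1) = 11.1200; S(2,2) = 9.4833
  k=3: S(3,0) = 14.1197; S(3,1) = 12.0414; S(3,2) = 10.2691; S(3,3) = 8.7576
  k=4: S(4,0) = 15.2897; S(4,1) = 13.0392; S(4,2) = 11.1200; S(4,3) = 9.4833; S(4,4) = 8.0874
Terminal payoffs V(N, i) = max(S_T - K, 0):
  V(4,0) = 3.219693; V(4,1) = 0.969225; V(4,2) = 0.000000; V(4,3) = 0.000000; V(4,4) = 0.000000
Backward induction: V(k, i) = exp(-r*dt) * [p * V(k+1, i) + (1-p) * V(k+1, i+1)].
  V(3,0) = exp(-r*dt) * [p*3.219693 + (1-p)*0.969225] = 2.265010
  V(3,1) = exp(-r*dt) * [p*0.969225 + (1-p)*0.000000] = 0.565511
  V(3,2) = exp(-r*dt) * [p*0.000000 + (1-p)*0.000000] = 0.000000
  V(3,3) = exp(-r*dt) * [p*0.000000 + (1-p)*0.000000] = 0.000000
  V(2,0) = exp(-r*dt) * [p*2.265010 + (1-p)*0.565511] = 1.547025
  V(2,1) = exp(-r*dt) * [p*0.565511 + (1-p)*0.000000] = 0.329957
  V(2,2) = exp(-r*dt) * [p*0.000000 + (1-p)*0.000000] = 0.000000
  V(1,0) = exp(-r*dt) * [p*1.547025 + (1-p)*0.329957] = 1.034191
  V(1,1) = exp(-r*dt) * [p*0.329957 + (1-p)*0.000000] = 0.192519
  V(0,0) = exp(-r*dt) * [p*1.034191 + (1-p)*0.192519] = 0.680173


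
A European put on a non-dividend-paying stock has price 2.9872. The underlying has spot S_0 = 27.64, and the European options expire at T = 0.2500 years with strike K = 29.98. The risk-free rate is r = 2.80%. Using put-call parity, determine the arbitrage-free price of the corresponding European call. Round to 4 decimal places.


Answer: Call price = 0.8563

Derivation:
Put-call parity: C - P = S_0 * exp(-qT) - K * exp(-rT).
S_0 * exp(-qT) = 27.6400 * 1.00000000 = 27.64000000
K * exp(-rT) = 29.9800 * 0.99302444 = 29.77087280
C = P + S*exp(-qT) - K*exp(-rT)
C = 2.9872 + 27.64000000 - 29.77087280 = 0.8563


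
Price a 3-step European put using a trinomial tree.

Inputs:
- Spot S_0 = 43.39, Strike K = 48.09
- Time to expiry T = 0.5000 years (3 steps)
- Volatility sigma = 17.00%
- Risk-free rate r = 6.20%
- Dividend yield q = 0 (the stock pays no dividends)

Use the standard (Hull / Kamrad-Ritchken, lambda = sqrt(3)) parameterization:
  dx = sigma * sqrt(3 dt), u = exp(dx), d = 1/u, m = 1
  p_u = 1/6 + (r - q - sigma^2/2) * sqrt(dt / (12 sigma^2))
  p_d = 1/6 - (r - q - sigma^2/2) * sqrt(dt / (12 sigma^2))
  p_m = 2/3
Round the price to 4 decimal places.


dt = T/N = 0.166667; dx = sigma*sqrt(3*dt) = 0.120208
u = exp(dx) = 1.127732; d = 1/u = 0.886736
p_u = 0.199630, p_m = 0.666667, p_d = 0.133703
Discount per step: exp(-r*dt) = 0.989720
Stock lattice S(k, j) with j the centered position index:
  k=0: S(0,+0) = 43.3900
  k=1: S(1,-1) = 38.4755; S(1,+0) = 43.3900; S(1,+1) = 48.9323
  k=2: S(2,-2) = 34.1176; S(2,-1) = 38.4755; S(2,+0) = 43.3900; S(2,+1) = 48.9323; S(2,+2) = 55.1825
  k=3: S(3,-3) = 30.2533; S(3,-2) = 34.1176; S(3,-1) = 38.4755; S(3,+0) = 43.3900; S(3,+1) = 48.9323; S(3,+2) = 55.1825; S(3,+3) = 62.2310
Terminal payoffs V(N, j) = max(K - S_T, 0):
  V(3,-3) = 17.836722; V(3,-2) = 13.972423; V(3,-1) = 9.614532; V(3,+0) = 4.700000; V(3,+1) = 0.000000; V(3,+2) = 0.000000; V(3,+3) = 0.000000
Backward induction: V(k, j) = exp(-r*dt) * [p_u * V(k+1, j+1) + p_m * V(k+1, j) + p_d * V(k+1, j-1)]
  V(2,-2) = exp(-r*dt) * [p_u*9.614532 + p_m*13.972423 + p_d*17.836722] = 13.479118
  V(2,-1) = exp(-r*dt) * [p_u*4.700000 + p_m*9.614532 + p_d*13.972423] = 9.121363
  V(2,+0) = exp(-r*dt) * [p_u*0.000000 + p_m*4.700000 + p_d*9.614532] = 4.373399
  V(2,+1) = exp(-r*dt) * [p_u*0.000000 + p_m*0.000000 + p_d*4.700000] = 0.621944
  V(2,+2) = exp(-r*dt) * [p_u*0.000000 + p_m*0.000000 + p_d*0.000000] = 0.000000
  V(1,-1) = exp(-r*dt) * [p_u*4.373399 + p_m*9.121363 + p_d*13.479118] = 8.666156
  V(1,+0) = exp(-r*dt) * [p_u*0.621944 + p_m*4.373399 + p_d*9.121363] = 4.215526
  V(1,+1) = exp(-r*dt) * [p_u*0.000000 + p_m*0.621944 + p_d*4.373399] = 0.989092
  V(0,+0) = exp(-r*dt) * [p_u*0.989092 + p_m*4.215526 + p_d*8.666156] = 4.123662

Answer: Price = V(0,0) = 4.1237


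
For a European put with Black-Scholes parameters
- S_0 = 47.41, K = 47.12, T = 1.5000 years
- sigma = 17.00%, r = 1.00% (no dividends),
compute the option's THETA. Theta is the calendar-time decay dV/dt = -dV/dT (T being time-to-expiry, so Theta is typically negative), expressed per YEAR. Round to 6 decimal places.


Answer: Theta = -1.052634

Derivation:
d1 = 0.2056161130; d2 = -0.0025905152
phi(d1) = 0.3905975527; exp(-qT) = 1.0000000000; exp(-rT) = 0.9851119396
Theta = -S*exp(-qT)*phi(d1)*sigma/(2*sqrt(T)) + r*K*exp(-rT)*N(-d2) - q*S*exp(-qT)*N(-d1)
N(-d1) = 0.4185453951; N(-d2) = 0.5010334649; sqrt(T) = 1.2247448714
Term 1 = -47.4100 * 1.0000000000 * 0.3905975527 * 0.1700 / (2 * 1.2247448714) = -1.2852060739
Term 2 = 0.0100 * 47.1200 * 0.9851119396 * 0.5010334649 = 0.2325720916
Term 3 = 0 (no dividend yield, q = 0)
Theta = -1.2852060739 + (0.2325720916) + (0.0000000000) = -1.052634


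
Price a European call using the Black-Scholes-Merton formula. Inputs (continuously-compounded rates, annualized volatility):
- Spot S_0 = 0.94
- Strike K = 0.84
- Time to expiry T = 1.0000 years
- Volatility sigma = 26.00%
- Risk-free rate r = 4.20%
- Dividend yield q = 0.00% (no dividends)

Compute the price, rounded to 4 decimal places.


Answer: Price = 0.1729

Derivation:
d1 = (ln(S/K) + (r - q + 0.5*sigma^2) * T) / (sigma * sqrt(T)) = 0.72414609
d2 = d1 - sigma * sqrt(T) = 0.46414609
exp(-rT) = 0.95886978; exp(-qT) = 1.00000000
C = S_0 * exp(-qT) * N(d1) - K * exp(-rT) * N(d2)
N(d1) = 0.76551197; N(d2) = 0.67872846
C = 0.9400 * 1.00000000 * 0.76551197 - 0.8400 * 0.95886978 * 0.67872846 = 0.1729


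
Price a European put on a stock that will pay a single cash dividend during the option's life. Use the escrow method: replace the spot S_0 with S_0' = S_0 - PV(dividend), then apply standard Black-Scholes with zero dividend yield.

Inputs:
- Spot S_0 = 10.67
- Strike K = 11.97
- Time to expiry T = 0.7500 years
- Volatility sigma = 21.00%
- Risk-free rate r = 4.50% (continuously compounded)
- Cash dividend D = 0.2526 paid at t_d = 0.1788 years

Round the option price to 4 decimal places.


Answer: Price = 1.5020

Derivation:
PV(D) = D * exp(-r * t_d) = 0.2526 * 0.99198628 = 0.25057573
S_0' = S_0 - PV(D) = 10.6700 - 0.25057573 = 10.41942427
d1 = (ln(S_0'/K) + (r + sigma^2/2)*T) / (sigma*sqrt(T)) = -0.48631718
d2 = d1 - sigma*sqrt(T) = -0.66818252
exp(-rT) = 0.96681318
N(-d1) = 0.68662885; N(-d2) = 0.74799145
P = K * exp(-rT) * N(-d2) - S_0' * N(-d1) = 11.9700 * 0.96681318 * 0.74799145 - 10.41942427 * 0.68662885 = 1.5020


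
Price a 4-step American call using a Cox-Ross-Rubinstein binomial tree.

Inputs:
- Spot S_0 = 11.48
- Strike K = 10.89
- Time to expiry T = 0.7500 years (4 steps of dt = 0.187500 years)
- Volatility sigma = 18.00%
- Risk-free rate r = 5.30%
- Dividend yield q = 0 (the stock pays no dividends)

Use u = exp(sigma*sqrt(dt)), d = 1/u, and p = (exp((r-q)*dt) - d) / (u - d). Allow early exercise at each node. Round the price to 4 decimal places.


dt = T/N = 0.187500
u = exp(sigma*sqrt(dt)) = 1.081060; d = 1/u = 0.925018
p = (exp((r-q)*dt) - d) / (u - d) = 0.544526
Discount per step: exp(-r*dt) = 0.990112
Stock lattice S(k, i) with i counting down-moves:
  k=0: S(0,0) = 11.4800
  k=1: S(1,0) = 12.4106; S(1,1) = 10.6192
  k=2: S(2,0) = 13.4166; S(2,1) = 11.4800; S(2,2) = 9.8230
  k=3: S(3,0) = 14.5041; S(3,1) = 12.4106; S(3,2) = 10.6192; S(3,3) = 9.0864
  k=4: S(4,0) = 15.6798; S(4,1) = 13.4166; S(4,2) = 11.4800; S(4,3) = 9.8230; S(4,4) = 8.4051
Terminal payoffs V(N, i) = max(S_T - K, 0):
  V(4,0) = 4.789836; V(4,1) = 2.526576; V(4,2) = 0.590000; V(4,3) = 0.000000; V(4,4) = 0.000000
Backward induction: V(k, i) = exp(-r*dt) * [p * V(k+1, i) + (1-p) * V(k+1, i+1)]; then take max(V_cont, immediate exercise) for American.
  V(3,0) = exp(-r*dt) * [p*4.789836 + (1-p)*2.526576] = 3.721811; exercise = 3.614127; V(3,0) = max -> 3.721811
  V(3,1) = exp(-r*dt) * [p*2.526576 + (1-p)*0.590000] = 1.628255; exercise = 1.520572; V(3,1) = max -> 1.628255
  V(3,2) = exp(-r*dt) * [p*0.590000 + (1-p)*0.000000] = 0.318094; exercise = 0.000000; V(3,2) = max -> 0.318094
  V(3,3) = exp(-r*dt) * [p*0.000000 + (1-p)*0.000000] = 0.000000; exercise = 0.000000; V(3,3) = max -> 0.000000
  V(2,0) = exp(-r*dt) * [p*3.721811 + (1-p)*1.628255] = 2.740878; exercise = 2.526576; V(2,0) = max -> 2.740878
  V(2,1) = exp(-r*dt) * [p*1.628255 + (1-p)*0.318094] = 1.021311; exercise = 0.590000; V(2,1) = max -> 1.021311
  V(2,2) = exp(-r*dt) * [p*0.318094 + (1-p)*0.000000] = 0.171498; exercise = 0.000000; V(2,2) = max -> 0.171498
  V(1,0) = exp(-r*dt) * [p*2.740878 + (1-p)*1.021311] = 1.938303; exercise = 1.520572; V(1,0) = max -> 1.938303
  V(1,1) = exp(-r*dt) * [p*1.021311 + (1-p)*0.171498] = 0.627972; exercise = 0.000000; V(1,1) = max -> 0.627972
  V(0,0) = exp(-r*dt) * [p*1.938303 + (1-p)*0.627972] = 1.328217; exercise = 0.590000; V(0,0) = max -> 1.328217

Answer: Price = V(0,0) = 1.3282


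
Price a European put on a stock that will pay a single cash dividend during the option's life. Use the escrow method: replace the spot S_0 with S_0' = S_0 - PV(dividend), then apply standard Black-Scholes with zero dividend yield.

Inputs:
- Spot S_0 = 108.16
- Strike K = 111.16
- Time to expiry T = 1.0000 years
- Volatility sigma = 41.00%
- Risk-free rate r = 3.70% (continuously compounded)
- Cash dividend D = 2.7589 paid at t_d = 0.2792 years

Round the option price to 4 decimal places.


PV(D) = D * exp(-r * t_d) = 2.7589 * 0.98972278 = 2.73054616
S_0' = S_0 - PV(D) = 108.1600 - 2.73054616 = 105.42945384
d1 = (ln(S_0'/K) + (r + sigma^2/2)*T) / (sigma*sqrt(T)) = 0.16614985
d2 = d1 - sigma*sqrt(T) = -0.24385015
exp(-rT) = 0.96367614
N(-d1) = 0.43401951; N(-d2) = 0.59632656
P = K * exp(-rT) * N(-d2) - S_0' * N(-d1) = 111.1600 * 0.96367614 * 0.59632656 - 105.42945384 * 0.43401951 = 18.1214

Answer: Price = 18.1214


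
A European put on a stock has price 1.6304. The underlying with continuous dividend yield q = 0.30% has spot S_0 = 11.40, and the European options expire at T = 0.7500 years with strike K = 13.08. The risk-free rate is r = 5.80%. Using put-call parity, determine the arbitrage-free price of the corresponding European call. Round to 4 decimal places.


Answer: Call price = 0.4816

Derivation:
Put-call parity: C - P = S_0 * exp(-qT) - K * exp(-rT).
S_0 * exp(-qT) = 11.4000 * 0.99775253 = 11.37437883
K * exp(-rT) = 13.0800 * 0.95743255 = 12.52321781
C = P + S*exp(-qT) - K*exp(-rT)
C = 1.6304 + 11.37437883 - 12.52321781 = 0.4816


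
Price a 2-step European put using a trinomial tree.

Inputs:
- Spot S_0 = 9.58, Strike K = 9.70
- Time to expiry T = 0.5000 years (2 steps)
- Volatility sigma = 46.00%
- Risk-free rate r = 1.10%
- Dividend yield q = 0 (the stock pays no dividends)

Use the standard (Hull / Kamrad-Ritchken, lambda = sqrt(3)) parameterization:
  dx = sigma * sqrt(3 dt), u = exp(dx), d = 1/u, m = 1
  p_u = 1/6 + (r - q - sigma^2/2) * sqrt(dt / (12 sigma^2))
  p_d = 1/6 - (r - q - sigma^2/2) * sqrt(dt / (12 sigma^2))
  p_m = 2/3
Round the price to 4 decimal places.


Answer: Price = V(0,0) = 1.1170

Derivation:
dt = T/N = 0.250000; dx = sigma*sqrt(3*dt) = 0.398372
u = exp(dx) = 1.489398; d = 1/u = 0.671412
p_u = 0.136921, p_m = 0.666667, p_d = 0.196413
Discount per step: exp(-r*dt) = 0.997254
Stock lattice S(k, j) with j the centered position index:
  k=0: S(0,+0) = 9.5800
  k=1: S(1,-1) = 6.4321; S(1,+0) = 9.5800; S(1,+1) = 14.2684
  k=2: S(2,-2) = 4.3186; S(2,-1) = 6.4321; S(2,+0) = 9.5800; S(2,+1) = 14.2684; S(2,+2) = 21.2514
Terminal payoffs V(N, j) = max(K - S_T, 0):
  V(2,-2) = 5.381387; V(2,-1) = 3.267869; V(2,+0) = 0.120000; V(2,+1) = 0.000000; V(2,+2) = 0.000000
Backward induction: V(k, j) = exp(-r*dt) * [p_u * V(k+1, j+1) + p_m * V(k+1, j) + p_d * V(k+1, j-1)]
  V(1,-1) = exp(-r*dt) * [p_u*0.120000 + p_m*3.267869 + p_d*5.381387] = 3.243052
  V(1,+0) = exp(-r*dt) * [p_u*0.000000 + p_m*0.120000 + p_d*3.267869] = 0.719869
  V(1,+1) = exp(-r*dt) * [p_u*0.000000 + p_m*0.000000 + p_d*0.120000] = 0.023505
  V(0,+0) = exp(-r*dt) * [p_u*0.023505 + p_m*0.719869 + p_d*3.243052] = 1.117032


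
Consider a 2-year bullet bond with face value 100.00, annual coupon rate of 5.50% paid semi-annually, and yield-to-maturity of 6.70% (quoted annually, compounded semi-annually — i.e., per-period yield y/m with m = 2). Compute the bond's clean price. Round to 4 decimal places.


Coupon per period c = face * coupon_rate / m = 2.750000
Periods per year m = 2; per-period yield y/m = 0.033500
Number of cashflows N = 4
Cashflows (t years, CF_t, discount factor 1/(1+y/m)^(m*t), PV):
  t = 0.5000: CF_t = 2.750000, DF = 0.967586, PV = 2.660861
  t = 1.0000: CF_t = 2.750000, DF = 0.936222, PV = 2.574612
  t = 1.5000: CF_t = 2.750000, DF = 0.905876, PV = 2.491158
  t = 2.0000: CF_t = 102.750000, DF = 0.876512, PV = 90.061652
Price P = sum_t PV_t = 97.788282

Answer: Price = 97.7883


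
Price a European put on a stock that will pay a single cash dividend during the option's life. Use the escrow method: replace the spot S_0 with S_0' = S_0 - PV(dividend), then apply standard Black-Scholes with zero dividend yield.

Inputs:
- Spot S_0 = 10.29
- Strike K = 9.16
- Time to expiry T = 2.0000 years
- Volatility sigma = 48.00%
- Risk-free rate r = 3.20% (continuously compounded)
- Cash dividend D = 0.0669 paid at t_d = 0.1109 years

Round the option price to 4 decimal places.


Answer: Price = 1.7622

Derivation:
PV(D) = D * exp(-r * t_d) = 0.0669 * 0.99645749 = 0.06666301
S_0' = S_0 - PV(D) = 10.2900 - 0.06666301 = 10.22333699
d1 = (ln(S_0'/K) + (r + sigma^2/2)*T) / (sigma*sqrt(T)) = 0.59548242
d2 = d1 - sigma*sqrt(T) = -0.08334009
exp(-rT) = 0.93800500
N(-d1) = 0.27576052; N(-d2) = 0.53320944
P = K * exp(-rT) * N(-d2) - S_0' * N(-d1) = 9.1600 * 0.93800500 * 0.53320944 - 10.22333699 * 0.27576052 = 1.7622


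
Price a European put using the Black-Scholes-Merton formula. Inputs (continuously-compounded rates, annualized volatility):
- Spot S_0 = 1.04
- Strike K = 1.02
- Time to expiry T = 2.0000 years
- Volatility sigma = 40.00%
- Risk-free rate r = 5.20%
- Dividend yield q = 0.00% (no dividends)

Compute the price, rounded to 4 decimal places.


d1 = (ln(S/K) + (r - q + 0.5*sigma^2) * T) / (sigma * sqrt(T)) = 0.50101713
d2 = d1 - sigma * sqrt(T) = -0.06466830
exp(-rT) = 0.90122530; exp(-qT) = 1.00000000
P = K * exp(-rT) * N(-d2) - S_0 * exp(-qT) * N(-d1)
N(-d1) = 0.30817954; N(-d2) = 0.52578095
P = 1.0200 * 0.90122530 * 0.52578095 - 1.0400 * 1.00000000 * 0.30817954 = 0.1628

Answer: Price = 0.1628


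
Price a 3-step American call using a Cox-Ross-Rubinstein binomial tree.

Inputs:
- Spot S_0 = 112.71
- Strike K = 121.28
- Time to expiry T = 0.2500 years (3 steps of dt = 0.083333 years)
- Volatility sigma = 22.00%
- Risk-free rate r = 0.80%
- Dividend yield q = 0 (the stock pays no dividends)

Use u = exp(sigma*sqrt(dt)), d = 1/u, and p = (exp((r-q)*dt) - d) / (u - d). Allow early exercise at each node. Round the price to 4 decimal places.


dt = T/N = 0.083333
u = exp(sigma*sqrt(dt)) = 1.065569; d = 1/u = 0.938466
p = (exp((r-q)*dt) - d) / (u - d) = 0.489375
Discount per step: exp(-r*dt) = 0.999334
Stock lattice S(k, i) with i counting down-moves:
  k=0: S(0,0) = 112.7100
  k=1: S(1,0) = 120.1002; S(1,1) = 105.7745
  k=2: S(2,0) = 127.9750; S(2,1) = 112.7100; S(2,2) = 99.2658
  k=3: S(3,0) = 136.3662; S(3,1) = 120.1002; S(3,2) = 105.7745; S(3,3) = 93.1576
Terminal payoffs V(N, i) = max(S_T - K, 0):
  V(3,0) = 15.086176; V(3,1) = 0.000000; V(3,2) = 0.000000; V(3,3) = 0.000000
Backward induction: V(k, i) = exp(-r*dt) * [p * V(k+1, i) + (1-p) * V(k+1, i+1)]; then take max(V_cont, immediate exercise) for American.
  V(2,0) = exp(-r*dt) * [p*15.086176 + (1-p)*0.000000] = 7.377878; exercise = 6.695035; V(2,0) = max -> 7.377878
  V(2,1) = exp(-r*dt) * [p*0.000000 + (1-p)*0.000000] = 0.000000; exercise = 0.000000; V(2,1) = max -> 0.000000
  V(2,2) = exp(-r*dt) * [p*0.000000 + (1-p)*0.000000] = 0.000000; exercise = 0.000000; V(2,2) = max -> 0.000000
  V(1,0) = exp(-r*dt) * [p*7.377878 + (1-p)*0.000000] = 3.608143; exercise = 0.000000; V(1,0) = max -> 3.608143
  V(1,1) = exp(-r*dt) * [p*0.000000 + (1-p)*0.000000] = 0.000000; exercise = 0.000000; V(1,1) = max -> 0.000000
  V(0,0) = exp(-r*dt) * [p*3.608143 + (1-p)*0.000000] = 1.764559; exercise = 0.000000; V(0,0) = max -> 1.764559

Answer: Price = V(0,0) = 1.7646


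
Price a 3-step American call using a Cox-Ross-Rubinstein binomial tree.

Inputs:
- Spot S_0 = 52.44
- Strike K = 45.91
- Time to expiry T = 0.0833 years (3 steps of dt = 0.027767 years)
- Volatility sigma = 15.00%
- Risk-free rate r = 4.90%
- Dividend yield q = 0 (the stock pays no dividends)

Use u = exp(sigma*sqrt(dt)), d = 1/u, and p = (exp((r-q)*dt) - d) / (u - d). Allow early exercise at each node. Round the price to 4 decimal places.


Answer: Price = V(0,0) = 6.7170

Derivation:
dt = T/N = 0.027767
u = exp(sigma*sqrt(dt)) = 1.025310; d = 1/u = 0.975315
p = (exp((r-q)*dt) - d) / (u - d) = 0.520984
Discount per step: exp(-r*dt) = 0.998640
Stock lattice S(k, i) with i counting down-moves:
  k=0: S(0,0) = 52.4400
  k=1: S(1,0) = 53.7673; S(1,1) = 51.1455
  k=2: S(2,0) = 55.1281; S(2,1) = 52.4400; S(2,2) = 49.8830
  k=3: S(3,0) = 56.5234; S(3,1) = 53.7673; S(3,2) = 51.1455; S(3,3) = 48.6516
Terminal payoffs V(N, i) = max(S_T - K, 0):
  V(3,0) = 10.613397; V(3,1) = 7.857256; V(3,2) = 5.235508; V(3,3) = 2.741598
Backward induction: V(k, i) = exp(-r*dt) * [p * V(k+1, i) + (1-p) * V(k+1, i+1)]; then take max(V_cont, immediate exercise) for American.
  V(2,0) = exp(-r*dt) * [p*10.613397 + (1-p)*7.857256] = 9.280526; exercise = 9.218105; V(2,0) = max -> 9.280526
  V(2,1) = exp(-r*dt) * [p*7.857256 + (1-p)*5.235508] = 6.592421; exercise = 6.530000; V(2,1) = max -> 6.592421
  V(2,2) = exp(-r*dt) * [p*5.235508 + (1-p)*2.741598] = 4.035391; exercise = 3.972970; V(2,2) = max -> 4.035391
  V(1,0) = exp(-r*dt) * [p*9.280526 + (1-p)*6.592421] = 7.982013; exercise = 7.857256; V(1,0) = max -> 7.982013
  V(1,1) = exp(-r*dt) * [p*6.592421 + (1-p)*4.035391] = 5.360265; exercise = 5.235508; V(1,1) = max -> 5.360265
  V(0,0) = exp(-r*dt) * [p*7.982013 + (1-p)*5.360265] = 6.717009; exercise = 6.530000; V(0,0) = max -> 6.717009


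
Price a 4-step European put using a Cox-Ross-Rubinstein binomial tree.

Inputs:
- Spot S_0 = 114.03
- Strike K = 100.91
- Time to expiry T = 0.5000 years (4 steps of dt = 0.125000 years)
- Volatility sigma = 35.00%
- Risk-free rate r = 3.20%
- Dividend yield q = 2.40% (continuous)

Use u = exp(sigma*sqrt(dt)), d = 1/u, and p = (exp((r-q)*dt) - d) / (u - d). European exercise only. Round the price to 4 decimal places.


Answer: Price = V(0,0) = 5.6170

Derivation:
dt = T/N = 0.125000
u = exp(sigma*sqrt(dt)) = 1.131726; d = 1/u = 0.883606
p = (exp((r-q)*dt) - d) / (u - d) = 0.473136
Discount per step: exp(-r*dt) = 0.996008
Stock lattice S(k, i) with i counting down-moves:
  k=0: S(0,0) = 114.0300
  k=1: S(1,0) = 129.0507; S(1,1) = 100.7576
  k=2: S(2,0) = 146.0500; S(2,1) = 114.0300; S(2,2) = 89.0301
  k=3: S(3,0) = 165.2885; S(3,1) = 129.0507; S(3,2) = 100.7576; S(3,3) = 78.6675
  k=4: S(4,0) = 187.0613; S(4,1) = 146.0500; S(4,2) = 114.0300; S(4,3) = 89.0301; S(4,4) = 69.5111
Terminal payoffs V(N, i) = max(K - S_T, 0):
  V(4,0) = 0.000000; V(4,1) = 0.000000; V(4,2) = 0.000000; V(4,3) = 11.879928; V(4,4) = 31.398874
Backward induction: V(k, i) = exp(-r*dt) * [p * V(k+1, i) + (1-p) * V(k+1, i+1)].
  V(3,0) = exp(-r*dt) * [p*0.000000 + (1-p)*0.000000] = 0.000000
  V(3,1) = exp(-r*dt) * [p*0.000000 + (1-p)*0.000000] = 0.000000
  V(3,2) = exp(-r*dt) * [p*0.000000 + (1-p)*11.879928] = 6.234122
  V(3,3) = exp(-r*dt) * [p*11.879928 + (1-p)*31.398874] = 22.075284
  V(2,0) = exp(-r*dt) * [p*0.000000 + (1-p)*0.000000] = 0.000000
  V(2,1) = exp(-r*dt) * [p*0.000000 + (1-p)*6.234122] = 3.271424
  V(2,2) = exp(-r*dt) * [p*6.234122 + (1-p)*22.075284] = 14.522058
  V(1,0) = exp(-r*dt) * [p*0.000000 + (1-p)*3.271424] = 1.716715
  V(1,1) = exp(-r*dt) * [p*3.271424 + (1-p)*14.522058] = 9.162257
  V(0,0) = exp(-r*dt) * [p*1.716715 + (1-p)*9.162257] = 5.616992


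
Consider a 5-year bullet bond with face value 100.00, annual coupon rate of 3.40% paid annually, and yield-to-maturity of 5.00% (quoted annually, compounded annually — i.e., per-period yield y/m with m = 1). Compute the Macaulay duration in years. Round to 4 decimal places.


Coupon per period c = face * coupon_rate / m = 3.400000
Periods per year m = 1; per-period yield y/m = 0.050000
Number of cashflows N = 5
Cashflows (t years, CF_t, discount factor 1/(1+y/m)^(m*t), PV):
  t = 1.0000: CF_t = 3.400000, DF = 0.952381, PV = 3.238095
  t = 2.0000: CF_t = 3.400000, DF = 0.907029, PV = 3.083900
  t = 3.0000: CF_t = 3.400000, DF = 0.863838, PV = 2.937048
  t = 4.0000: CF_t = 3.400000, DF = 0.822702, PV = 2.797188
  t = 5.0000: CF_t = 103.400000, DF = 0.783526, PV = 81.016606
Price P = sum_t PV_t = 93.072837
Macaulay numerator sum_t t * PV_t:
  t * PV_t at t = 1.0000: 3.238095
  t * PV_t at t = 2.0000: 6.167800
  t * PV_t at t = 3.0000: 8.811144
  t * PV_t at t = 4.0000: 11.188754
  t * PV_t at t = 5.0000: 405.083028
Macaulay duration D = (sum_t t * PV_t) / P = 434.488821 / 93.072837 = 4.668267

Answer: Macaulay duration = 4.6683 years


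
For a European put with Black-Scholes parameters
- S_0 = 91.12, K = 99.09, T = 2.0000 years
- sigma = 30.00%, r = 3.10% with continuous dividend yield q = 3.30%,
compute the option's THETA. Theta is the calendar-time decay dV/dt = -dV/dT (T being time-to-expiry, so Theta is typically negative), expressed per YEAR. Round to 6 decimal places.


Answer: Theta = -3.098516

Derivation:
d1 = 0.0050647491; d2 = -0.4191993196
phi(d1) = 0.3989371637; exp(-qT) = 0.9361308643; exp(-rT) = 0.9398828868
Theta = -S*exp(-qT)*phi(d1)*sigma/(2*sqrt(T)) + r*K*exp(-rT)*N(-d2) - q*S*exp(-qT)*N(-d1)
N(-d1) = 0.4979794661; N(-d2) = 0.6624647653; sqrt(T) = 1.4142135624
Term 1 = -91.1200 * 0.9361308643 * 0.3989371637 * 0.3000 / (2 * 1.4142135624) = -3.6093669072
Term 2 = 0.0310 * 99.0900 * 0.9398828868 * 0.6624647653 = 1.9126171631
Term 3 = -0.0330 * 91.1200 * 0.9361308643 * 0.4979794661 = -1.4017664147
Theta = -3.6093669072 + (1.9126171631) + (-1.4017664147) = -3.098516


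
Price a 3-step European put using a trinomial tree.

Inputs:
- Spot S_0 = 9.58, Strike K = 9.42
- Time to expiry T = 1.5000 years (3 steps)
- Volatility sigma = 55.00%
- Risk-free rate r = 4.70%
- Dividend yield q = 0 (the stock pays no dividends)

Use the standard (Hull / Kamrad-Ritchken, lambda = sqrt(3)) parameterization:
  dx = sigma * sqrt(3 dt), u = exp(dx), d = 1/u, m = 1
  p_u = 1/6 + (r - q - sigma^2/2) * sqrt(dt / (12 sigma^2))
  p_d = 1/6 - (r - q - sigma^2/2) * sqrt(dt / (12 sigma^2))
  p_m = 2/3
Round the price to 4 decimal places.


Answer: Price = V(0,0) = 1.8362

Derivation:
dt = T/N = 0.500000; dx = sigma*sqrt(3*dt) = 0.673610
u = exp(dx) = 1.961304; d = 1/u = 0.509865
p_u = 0.127976, p_m = 0.666667, p_d = 0.205357
Discount per step: exp(-r*dt) = 0.976774
Stock lattice S(k, j) with j the centered position index:
  k=0: S(0,+0) = 9.5800
  k=1: S(1,-1) = 4.8845; S(1,+0) = 9.5800; S(1,+1) = 18.7893
  k=2: S(2,-2) = 2.4904; S(2,-1) = 4.8845; S(2,+0) = 9.5800; S(2,+1) = 18.7893; S(2,+2) = 36.8515
  k=3: S(3,-3) = 1.2698; S(3,-2) = 2.4904; S(3,-1) = 4.8845; S(3,+0) = 9.5800; S(3,+1) = 18.7893; S(3,+2) = 36.8515; S(3,+3) = 72.2770
Terminal payoffs V(N, j) = max(K - S_T, 0):
  V(3,-3) = 8.150214; V(3,-2) = 6.929563; V(3,-1) = 4.535495; V(3,+0) = 0.000000; V(3,+1) = 0.000000; V(3,+2) = 0.000000; V(3,+3) = 0.000000
Backward induction: V(k, j) = exp(-r*dt) * [p_u * V(k+1, j+1) + p_m * V(k+1, j) + p_d * V(k+1, j-1)]
  V(2,-2) = exp(-r*dt) * [p_u*4.535495 + p_m*6.929563 + p_d*8.150214] = 6.714198
  V(2,-1) = exp(-r*dt) * [p_u*0.000000 + p_m*4.535495 + p_d*6.929563] = 4.343422
  V(2,+0) = exp(-r*dt) * [p_u*0.000000 + p_m*0.000000 + p_d*4.535495] = 0.909765
  V(2,+1) = exp(-r*dt) * [p_u*0.000000 + p_m*0.000000 + p_d*0.000000] = 0.000000
  V(2,+2) = exp(-r*dt) * [p_u*0.000000 + p_m*0.000000 + p_d*0.000000] = 0.000000
  V(1,-1) = exp(-r*dt) * [p_u*0.909765 + p_m*4.343422 + p_d*6.714198] = 4.288871
  V(1,+0) = exp(-r*dt) * [p_u*0.000000 + p_m*0.909765 + p_d*4.343422] = 1.463661
  V(1,+1) = exp(-r*dt) * [p_u*0.000000 + p_m*0.000000 + p_d*0.909765] = 0.182488
  V(0,+0) = exp(-r*dt) * [p_u*0.182488 + p_m*1.463661 + p_d*4.288871] = 1.836218


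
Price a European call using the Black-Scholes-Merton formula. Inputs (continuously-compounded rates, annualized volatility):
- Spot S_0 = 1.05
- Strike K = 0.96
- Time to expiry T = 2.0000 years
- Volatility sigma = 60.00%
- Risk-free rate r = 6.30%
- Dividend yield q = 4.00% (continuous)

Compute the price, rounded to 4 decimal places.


Answer: Price = 0.3634

Derivation:
d1 = (ln(S/K) + (r - q + 0.5*sigma^2) * T) / (sigma * sqrt(T)) = 0.58408453
d2 = d1 - sigma * sqrt(T) = -0.26444361
exp(-rT) = 0.88161485; exp(-qT) = 0.92311635
C = S_0 * exp(-qT) * N(d1) - K * exp(-rT) * N(d2)
N(d1) = 0.72041828; N(d2) = 0.39571906
C = 1.0500 * 0.92311635 * 0.72041828 - 0.9600 * 0.88161485 * 0.39571906 = 0.3634


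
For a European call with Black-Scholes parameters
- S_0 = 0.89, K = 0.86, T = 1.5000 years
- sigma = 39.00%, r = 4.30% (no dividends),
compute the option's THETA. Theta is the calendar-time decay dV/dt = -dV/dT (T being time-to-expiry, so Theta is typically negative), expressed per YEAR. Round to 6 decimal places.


Answer: Theta = -0.068080

Derivation:
d1 = 0.4456481749; d2 = -0.0320023250
phi(d1) = 0.3612302613; exp(-qT) = 1.0000000000; exp(-rT) = 0.9375361143
Theta = -S*exp(-qT)*phi(d1)*sigma/(2*sqrt(T)) - r*K*exp(-rT)*N(d2) + q*S*exp(-qT)*N(d1)
N(d1) = 0.6720742971; N(d2) = 0.4872350984; sqrt(T) = 1.2247448714
Term 1 = -0.8900 * 1.0000000000 * 0.3612302613 * 0.3900 / (2 * 1.2247448714) = -0.0511874051
Term 2 = -0.0430 * 0.8600 * 0.9375361143 * 0.4872350984 = -0.0168924825
Term 3 = 0 (no dividend yield, q = 0)
Theta = -0.0511874051 + (-0.0168924825) + (0.0000000000) = -0.068080
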